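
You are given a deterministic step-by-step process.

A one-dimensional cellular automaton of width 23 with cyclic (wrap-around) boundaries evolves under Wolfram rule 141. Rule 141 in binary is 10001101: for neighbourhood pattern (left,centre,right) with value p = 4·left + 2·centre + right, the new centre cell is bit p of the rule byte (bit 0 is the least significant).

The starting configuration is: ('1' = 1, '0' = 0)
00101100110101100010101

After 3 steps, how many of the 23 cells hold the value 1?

step 0: 00101100110101100010101
step 1: 00101000100101001010101
step 2: 00101010100101001010101
step 3: 00101010100101001010101

10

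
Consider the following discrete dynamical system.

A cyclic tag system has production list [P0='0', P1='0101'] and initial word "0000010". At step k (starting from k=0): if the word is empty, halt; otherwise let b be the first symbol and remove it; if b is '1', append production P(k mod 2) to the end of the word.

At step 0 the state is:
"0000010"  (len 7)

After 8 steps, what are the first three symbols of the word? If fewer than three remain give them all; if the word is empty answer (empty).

[0] "0000010"  (len 7)
[1] "000010"  (len 6)
[2] "00010"  (len 5)
[3] "0010"  (len 4)
[4] "010"  (len 3)
[5] "10"  (len 2)
[6] "00101"  (len 5)
[7] "0101"  (len 4)
[8] "101"  (len 3)

101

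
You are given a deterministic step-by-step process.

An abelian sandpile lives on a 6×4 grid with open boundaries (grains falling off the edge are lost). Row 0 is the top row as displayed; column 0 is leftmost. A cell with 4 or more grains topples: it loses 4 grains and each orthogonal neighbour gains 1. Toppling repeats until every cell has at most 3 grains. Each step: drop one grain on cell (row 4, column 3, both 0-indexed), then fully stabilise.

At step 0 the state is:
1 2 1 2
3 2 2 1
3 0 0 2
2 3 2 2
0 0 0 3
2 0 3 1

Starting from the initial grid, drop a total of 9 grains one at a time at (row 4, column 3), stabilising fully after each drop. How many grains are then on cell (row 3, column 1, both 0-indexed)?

step 0: 1 2 1 2
3 2 2 1
3 0 0 2
2 3 2 2
0 0 0 3
2 0 3 1
step 1: 1 2 1 2
3 2 2 1
3 0 0 2
2 3 2 3
0 0 1 0
2 0 3 2
step 2: 1 2 1 2
3 2 2 1
3 0 0 2
2 3 2 3
0 0 1 1
2 0 3 2
step 3: 1 2 1 2
3 2 2 1
3 0 0 2
2 3 2 3
0 0 1 2
2 0 3 2
step 4: 1 2 1 2
3 2 2 1
3 0 0 2
2 3 2 3
0 0 1 3
2 0 3 2
step 5: 1 2 1 2
3 2 2 1
3 0 0 3
2 3 3 0
0 0 2 1
2 0 3 3
step 6: 1 2 1 2
3 2 2 1
3 0 0 3
2 3 3 0
0 0 2 2
2 0 3 3
step 7: 1 2 1 2
3 2 2 1
3 0 0 3
2 3 3 0
0 0 2 3
2 0 3 3
step 8: 1 2 1 2
3 2 2 1
3 1 1 3
3 0 1 2
0 2 1 2
2 1 1 1
step 9: 1 2 1 2
3 2 2 1
3 1 1 3
3 0 1 2
0 2 1 3
2 1 1 1

0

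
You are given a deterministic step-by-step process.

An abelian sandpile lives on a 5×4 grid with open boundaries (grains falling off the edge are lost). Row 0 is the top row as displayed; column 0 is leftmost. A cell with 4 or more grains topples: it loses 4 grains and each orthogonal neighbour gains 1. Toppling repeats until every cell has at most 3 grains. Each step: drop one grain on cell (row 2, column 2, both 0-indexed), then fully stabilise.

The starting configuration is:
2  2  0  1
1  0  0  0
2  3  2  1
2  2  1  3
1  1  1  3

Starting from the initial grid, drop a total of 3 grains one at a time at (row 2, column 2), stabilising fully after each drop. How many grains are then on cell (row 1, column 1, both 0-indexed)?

step 0: 2  2  0  1
1  0  0  0
2  3  2  1
2  2  1  3
1  1  1  3
step 1: 2  2  0  1
1  0  0  0
2  3  3  1
2  2  1  3
1  1  1  3
step 2: 2  2  0  1
1  1  1  0
3  0  1  2
2  3  2  3
1  1  1  3
step 3: 2  2  0  1
1  1  1  0
3  0  2  2
2  3  2  3
1  1  1  3

1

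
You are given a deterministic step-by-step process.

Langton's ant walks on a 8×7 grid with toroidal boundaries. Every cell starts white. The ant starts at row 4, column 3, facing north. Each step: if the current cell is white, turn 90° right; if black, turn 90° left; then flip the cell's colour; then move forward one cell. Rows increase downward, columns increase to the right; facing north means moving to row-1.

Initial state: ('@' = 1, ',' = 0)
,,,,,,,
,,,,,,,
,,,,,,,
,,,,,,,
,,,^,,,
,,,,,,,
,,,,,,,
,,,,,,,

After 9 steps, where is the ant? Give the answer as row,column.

4,2

0) ,,,,,,,
,,,,,,,
,,,,,,,
,,,,,,,
,,,^,,,
,,,,,,,
,,,,,,,
,,,,,,,
1) ,,,,,,,
,,,,,,,
,,,,,,,
,,,,,,,
,,,@>,,
,,,,,,,
,,,,,,,
,,,,,,,
2) ,,,,,,,
,,,,,,,
,,,,,,,
,,,,,,,
,,,@@,,
,,,,v,,
,,,,,,,
,,,,,,,
3) ,,,,,,,
,,,,,,,
,,,,,,,
,,,,,,,
,,,@@,,
,,,<@,,
,,,,,,,
,,,,,,,
4) ,,,,,,,
,,,,,,,
,,,,,,,
,,,,,,,
,,,^@,,
,,,@@,,
,,,,,,,
,,,,,,,
5) ,,,,,,,
,,,,,,,
,,,,,,,
,,,,,,,
,,<,@,,
,,,@@,,
,,,,,,,
,,,,,,,
6) ,,,,,,,
,,,,,,,
,,,,,,,
,,^,,,,
,,@,@,,
,,,@@,,
,,,,,,,
,,,,,,,
7) ,,,,,,,
,,,,,,,
,,,,,,,
,,@>,,,
,,@,@,,
,,,@@,,
,,,,,,,
,,,,,,,
8) ,,,,,,,
,,,,,,,
,,,,,,,
,,@@,,,
,,@v@,,
,,,@@,,
,,,,,,,
,,,,,,,
9) ,,,,,,,
,,,,,,,
,,,,,,,
,,@@,,,
,,<@@,,
,,,@@,,
,,,,,,,
,,,,,,,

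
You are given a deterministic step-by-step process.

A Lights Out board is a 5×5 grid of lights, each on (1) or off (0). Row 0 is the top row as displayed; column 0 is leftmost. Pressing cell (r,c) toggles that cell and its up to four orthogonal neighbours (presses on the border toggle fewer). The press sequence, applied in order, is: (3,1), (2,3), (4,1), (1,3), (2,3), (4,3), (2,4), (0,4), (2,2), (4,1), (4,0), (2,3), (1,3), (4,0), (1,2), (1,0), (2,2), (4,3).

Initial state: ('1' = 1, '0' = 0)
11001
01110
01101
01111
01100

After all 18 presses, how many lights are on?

step 0: 11001
01110
01101
01111
01100
step 1: 11001
01110
00101
10011
00100
step 2: 11001
01100
00010
10001
00100
step 3: 11001
01100
00010
11001
11000
step 4: 11011
01011
00000
11001
11000
step 5: 11011
01001
00111
11011
11000
step 6: 11011
01001
00111
11001
11111
step 7: 11011
01000
00100
11000
11111
step 8: 11000
01001
00100
11000
11111
step 9: 11000
01101
01010
11100
11111
step 10: 11000
01101
01010
10100
00011
step 11: 11000
01101
01010
00100
11011
step 12: 11000
01111
01101
00110
11011
step 13: 11010
01000
01111
00110
11011
step 14: 11010
01000
01111
10110
00011
step 15: 11110
00110
01011
10110
00011
step 16: 01110
11110
11011
10110
00011
step 17: 01110
11010
10101
10010
00011
step 18: 01110
11010
10101
10000
00100

11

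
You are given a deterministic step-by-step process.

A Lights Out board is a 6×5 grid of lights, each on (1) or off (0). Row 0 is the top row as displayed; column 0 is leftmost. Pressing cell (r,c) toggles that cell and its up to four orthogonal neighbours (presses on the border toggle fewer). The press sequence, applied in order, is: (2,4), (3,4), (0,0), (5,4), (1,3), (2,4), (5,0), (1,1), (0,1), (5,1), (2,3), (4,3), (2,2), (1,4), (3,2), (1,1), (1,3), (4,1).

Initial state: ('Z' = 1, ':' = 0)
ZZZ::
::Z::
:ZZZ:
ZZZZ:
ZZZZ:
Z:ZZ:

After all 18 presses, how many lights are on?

20

t=0: ZZZ::
::Z::
:ZZZ:
ZZZZ:
ZZZZ:
Z:ZZ:
t=1: ZZZ::
::Z:Z
:ZZ:Z
ZZZZZ
ZZZZ:
Z:ZZ:
t=2: ZZZ::
::Z:Z
:ZZ::
ZZZ::
ZZZZZ
Z:ZZ:
t=3: ::Z::
Z:Z:Z
:ZZ::
ZZZ::
ZZZZZ
Z:ZZ:
t=4: ::Z::
Z:Z:Z
:ZZ::
ZZZ::
ZZZZ:
Z:Z:Z
t=5: ::ZZ:
Z::Z:
:ZZZ:
ZZZ::
ZZZZ:
Z:Z:Z
t=6: ::ZZ:
Z::ZZ
:ZZ:Z
ZZZ:Z
ZZZZ:
Z:Z:Z
t=7: ::ZZ:
Z::ZZ
:ZZ:Z
ZZZ:Z
:ZZZ:
:ZZ:Z
t=8: :ZZZ:
:ZZZZ
::Z:Z
ZZZ:Z
:ZZZ:
:ZZ:Z
t=9: Z::Z:
::ZZZ
::Z:Z
ZZZ:Z
:ZZZ:
:ZZ:Z
t=10: Z::Z:
::ZZZ
::Z:Z
ZZZ:Z
::ZZ:
Z:::Z
t=11: Z::Z:
::Z:Z
:::Z:
ZZZZZ
::ZZ:
Z:::Z
t=12: Z::Z:
::Z:Z
:::Z:
ZZZ:Z
::::Z
Z::ZZ
t=13: Z::Z:
::::Z
:ZZ::
ZZ::Z
::::Z
Z::ZZ
t=14: Z::ZZ
:::Z:
:ZZ:Z
ZZ::Z
::::Z
Z::ZZ
t=15: Z::ZZ
:::Z:
:Z::Z
Z:ZZZ
::Z:Z
Z::ZZ
t=16: ZZ:ZZ
ZZZZ:
::::Z
Z:ZZZ
::Z:Z
Z::ZZ
t=17: ZZ::Z
ZZ::Z
:::ZZ
Z:ZZZ
::Z:Z
Z::ZZ
t=18: ZZ::Z
ZZ::Z
:::ZZ
ZZZZZ
ZZ::Z
ZZ:ZZ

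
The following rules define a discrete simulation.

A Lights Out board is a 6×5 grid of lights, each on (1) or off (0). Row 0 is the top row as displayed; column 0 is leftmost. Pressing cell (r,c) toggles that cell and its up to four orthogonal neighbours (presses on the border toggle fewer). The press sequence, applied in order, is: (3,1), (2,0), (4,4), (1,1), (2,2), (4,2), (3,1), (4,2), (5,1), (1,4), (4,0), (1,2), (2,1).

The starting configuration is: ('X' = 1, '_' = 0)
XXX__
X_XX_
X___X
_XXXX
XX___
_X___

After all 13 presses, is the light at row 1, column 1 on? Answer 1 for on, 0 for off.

[0] XXX__
X_XX_
X___X
_XXXX
XX___
_X___
[1] XXX__
X_XX_
XX__X
X__XX
X____
_X___
[2] XXX__
__XX_
____X
___XX
X____
_X___
[3] XXX__
__XX_
____X
___X_
X__XX
_X__X
[4] X_X__
XX_X_
_X__X
___X_
X__XX
_X__X
[5] X_X__
XXXX_
__XXX
__XX_
X__XX
_X__X
[6] X_X__
XXXX_
__XXX
___X_
XXX_X
_XX_X
[7] X_X__
XXXX_
_XXXX
XXXX_
X_X_X
_XX_X
[8] X_X__
XXXX_
_XXXX
XX_X_
XX_XX
_X__X
[9] X_X__
XXXX_
_XXXX
XX_X_
X__XX
X_X_X
[10] X_X_X
XXX_X
_XXX_
XX_X_
X__XX
X_X_X
[11] X_X_X
XXX_X
_XXX_
_X_X_
_X_XX
__X_X
[12] X___X
X__XX
_X_X_
_X_X_
_X_XX
__X_X
[13] X___X
XX_XX
X_XX_
___X_
_X_XX
__X_X

1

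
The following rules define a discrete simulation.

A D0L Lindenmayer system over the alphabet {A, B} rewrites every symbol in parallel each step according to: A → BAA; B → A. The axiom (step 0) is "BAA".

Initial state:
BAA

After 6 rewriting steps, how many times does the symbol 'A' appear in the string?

408

t=0: BAA
t=1: ABAABAA
t=2: BAAABAABAAABAABAA
t=3: ABAABAABAAABAABAAABAABAABAAABAABAAABAABAA
t=4: BAAABAABAAABAABAAABAABAABAAABAABAAABAABAABAAABAABAAABAABAAABAABAABAAABAABAAABAABAABAAABAABAAABAABAA
t=5: ABAABAABAAABAABAAABAABAABAAABAABAAABAABAABAAABAABAAABAABAA…BAAABAABAAABAABAAABAABAABAAABAABAAABAABAABAAABAABAAABAABAA  (len 239)
t=6: BAAABAABAAABAABAAABAABAABAAABAABAAABAABAABAAABAABAAABAABAA…BAAABAABAAABAABAAABAABAABAAABAABAAABAABAABAAABAABAAABAABAA  (len 577)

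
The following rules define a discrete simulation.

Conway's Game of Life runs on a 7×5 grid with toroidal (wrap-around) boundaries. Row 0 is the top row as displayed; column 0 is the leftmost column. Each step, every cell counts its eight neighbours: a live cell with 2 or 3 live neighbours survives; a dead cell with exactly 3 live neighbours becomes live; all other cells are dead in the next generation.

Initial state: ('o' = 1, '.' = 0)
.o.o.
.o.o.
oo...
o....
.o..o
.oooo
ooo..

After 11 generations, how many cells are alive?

k=0  .o.o.
.o.o.
oo...
o....
.o..o
.oooo
ooo..
k=1  ...oo
.o..o
ooo.o
....o
.o..o
....o
.....
k=2  o..oo
.o...
.oo.o
..o.o
...oo
o....
...oo
k=3  o.oo.
.o...
.oo..
.oo.o
o..oo
o....
...o.
k=4  .oooo
o..o.
...o.
....o
..oo.
o..o.
.ooo.
k=5  .....
oo...
...o.
..o.o
..oo.
.....
.....
k=6  .....
.....
ooooo
..o.o
..oo.
.....
.....
k=7  .....
ooooo
ooo.o
.....
..oo.
.....
.....
k=8  ooooo
.....
.....
o...o
.....
.....
.....
k=9  ooooo
ooooo
.....
.....
.....
.....
ooooo
k=10  .....
.....
ooooo
.....
.....
ooooo
.....
k=11  .....
ooooo
ooooo
ooooo
ooooo
ooooo
ooooo

30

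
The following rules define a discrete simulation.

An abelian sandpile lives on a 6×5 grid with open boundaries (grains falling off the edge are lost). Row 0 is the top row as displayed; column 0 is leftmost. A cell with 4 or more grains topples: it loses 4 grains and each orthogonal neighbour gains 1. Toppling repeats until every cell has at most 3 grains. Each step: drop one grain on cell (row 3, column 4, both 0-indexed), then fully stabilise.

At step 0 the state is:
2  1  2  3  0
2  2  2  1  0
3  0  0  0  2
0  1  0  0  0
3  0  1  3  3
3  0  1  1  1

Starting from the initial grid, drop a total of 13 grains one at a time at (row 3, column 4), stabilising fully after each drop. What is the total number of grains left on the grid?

t=0: 2  1  2  3  0
2  2  2  1  0
3  0  0  0  2
0  1  0  0  0
3  0  1  3  3
3  0  1  1  1
t=1: 2  1  2  3  0
2  2  2  1  0
3  0  0  0  2
0  1  0  0  1
3  0  1  3  3
3  0  1  1  1
t=2: 2  1  2  3  0
2  2  2  1  0
3  0  0  0  2
0  1  0  0  2
3  0  1  3  3
3  0  1  1  1
t=3: 2  1  2  3  0
2  2  2  1  0
3  0  0  0  2
0  1  0  0  3
3  0  1  3  3
3  0  1  1  1
t=4: 2  1  2  3  0
2  2  2  1  0
3  0  0  0  3
0  1  0  2  1
3  0  2  0  1
3  0  1  2  2
t=5: 2  1  2  3  0
2  2  2  1  0
3  0  0  0  3
0  1  0  2  2
3  0  2  0  1
3  0  1  2  2
t=6: 2  1  2  3  0
2  2  2  1  0
3  0  0  0  3
0  1  0  2  3
3  0  2  0  1
3  0  1  2  2
t=7: 2  1  2  3  0
2  2  2  1  1
3  0  0  1  0
0  1  0  3  1
3  0  2  0  2
3  0  1  2  2
t=8: 2  1  2  3  0
2  2  2  1  1
3  0  0  1  0
0  1  0  3  2
3  0  2  0  2
3  0  1  2  2
t=9: 2  1  2  3  0
2  2  2  1  1
3  0  0  1  0
0  1  0  3  3
3  0  2  0  2
3  0  1  2  2
t=10: 2  1  2  3  0
2  2  2  1  1
3  0  0  2  1
0  1  1  0  1
3  0  2  1  3
3  0  1  2  2
t=11: 2  1  2  3  0
2  2  2  1  1
3  0  0  2  1
0  1  1  0  2
3  0  2  1  3
3  0  1  2  2
t=12: 2  1  2  3  0
2  2  2  1  1
3  0  0  2  1
0  1  1  0  3
3  0  2  1  3
3  0  1  2  2
t=13: 2  1  2  3  0
2  2  2  1  1
3  0  0  2  2
0  1  1  1  1
3  0  2  2  0
3  0  1  2  3

43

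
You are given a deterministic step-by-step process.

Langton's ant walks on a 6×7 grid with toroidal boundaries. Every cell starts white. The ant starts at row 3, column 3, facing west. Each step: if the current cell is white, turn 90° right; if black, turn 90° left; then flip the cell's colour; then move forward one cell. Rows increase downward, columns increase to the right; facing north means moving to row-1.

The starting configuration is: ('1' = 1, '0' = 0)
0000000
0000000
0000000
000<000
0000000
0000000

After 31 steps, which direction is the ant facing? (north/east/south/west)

t=0: 0000000
0000000
0000000
000<000
0000000
0000000
t=1: 0000000
0000000
000^000
0001000
0000000
0000000
t=2: 0000000
0000000
0001>00
0001000
0000000
0000000
t=3: 0000000
0000000
0001100
0001v00
0000000
0000000
t=4: 0000000
0000000
0001100
000<100
0000000
0000000
t=5: 0000000
0000000
0001100
0000100
000v000
0000000
t=6: 0000000
0000000
0001100
0000100
00<1000
0000000
t=7: 0000000
0000000
0001100
00^0100
0011000
0000000
t=8: 0000000
0000000
0001100
001>100
0011000
0000000
t=9: 0000000
0000000
0001100
0011100
001v000
0000000
t=10: 0000000
0000000
0001100
0011100
0010>00
0000000
t=11: 0000000
0000000
0001100
0011100
0010100
0000v00
t=12: 0000000
0000000
0001100
0011100
0010100
000<100
t=13: 0000000
0000000
0001100
0011100
001^100
0001100
t=14: 0000000
0000000
0001100
0011100
0011>00
0001100
t=15: 0000000
0000000
0001100
0011^00
0011000
0001100
t=16: 0000000
0000000
0001100
001<000
0011000
0001100
t=17: 0000000
0000000
0001100
0010000
001v000
0001100
t=18: 0000000
0000000
0001100
0010000
0010>00
0001100
t=19: 0000000
0000000
0001100
0010000
0010100
0001v00
t=20: 0000000
0000000
0001100
0010000
0010100
00010>0
t=21: 00000v0
0000000
0001100
0010000
0010100
0001010
t=22: 0000<10
0000000
0001100
0010000
0010100
0001010
t=23: 0000110
0000000
0001100
0010000
0010100
0001^10
t=24: 0000110
0000000
0001100
0010000
0010100
00011>0
t=25: 0000110
0000000
0001100
0010000
00101^0
0001100
t=26: 0000110
0000000
0001100
0010000
001011>
0001100
t=27: 0000110
0000000
0001100
0010000
0010111
000110v
t=28: 0000110
0000000
0001100
0010000
0010111
00011<1
t=29: 0000110
0000000
0001100
0010000
00101^1
0001111
t=30: 0000110
0000000
0001100
0010000
0010<01
0001111
t=31: 0000110
0000000
0001100
0010000
0010001
0001v11

south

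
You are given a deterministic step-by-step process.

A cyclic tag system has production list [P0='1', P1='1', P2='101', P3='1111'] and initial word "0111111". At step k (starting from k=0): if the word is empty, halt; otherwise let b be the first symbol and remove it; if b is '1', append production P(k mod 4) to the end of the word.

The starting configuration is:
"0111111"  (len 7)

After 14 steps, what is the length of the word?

20

k=0  "0111111"  (len 7)
k=1  "111111"  (len 6)
k=2  "111111"  (len 6)
k=3  "11111101"  (len 8)
k=4  "11111011111"  (len 11)
k=5  "11110111111"  (len 11)
k=6  "11101111111"  (len 11)
k=7  "1101111111101"  (len 13)
k=8  "1011111111011111"  (len 16)
k=9  "0111111110111111"  (len 16)
k=10  "111111110111111"  (len 15)
k=11  "11111110111111101"  (len 17)
k=12  "11111101111111011111"  (len 20)
k=13  "11111011111110111111"  (len 20)
k=14  "11110111111101111111"  (len 20)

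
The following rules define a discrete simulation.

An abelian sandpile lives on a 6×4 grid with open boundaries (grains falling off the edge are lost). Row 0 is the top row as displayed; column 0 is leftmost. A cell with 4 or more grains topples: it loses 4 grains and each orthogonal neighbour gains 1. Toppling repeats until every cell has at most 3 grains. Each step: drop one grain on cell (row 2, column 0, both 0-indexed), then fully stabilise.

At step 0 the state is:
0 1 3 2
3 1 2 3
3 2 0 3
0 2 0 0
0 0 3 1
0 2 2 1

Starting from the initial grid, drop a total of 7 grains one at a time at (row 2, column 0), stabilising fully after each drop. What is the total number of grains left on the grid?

37

step 0: 0 1 3 2
3 1 2 3
3 2 0 3
0 2 0 0
0 0 3 1
0 2 2 1
step 1: 1 1 3 2
0 2 2 3
1 3 0 3
1 2 0 0
0 0 3 1
0 2 2 1
step 2: 1 1 3 2
0 2 2 3
2 3 0 3
1 2 0 0
0 0 3 1
0 2 2 1
step 3: 1 1 3 2
0 2 2 3
3 3 0 3
1 2 0 0
0 0 3 1
0 2 2 1
step 4: 1 1 3 2
1 3 2 3
1 0 1 3
2 3 0 0
0 0 3 1
0 2 2 1
step 5: 1 1 3 2
1 3 2 3
2 0 1 3
2 3 0 0
0 0 3 1
0 2 2 1
step 6: 1 1 3 2
1 3 2 3
3 0 1 3
2 3 0 0
0 0 3 1
0 2 2 1
step 7: 1 1 3 2
2 3 2 3
0 1 1 3
3 3 0 0
0 0 3 1
0 2 2 1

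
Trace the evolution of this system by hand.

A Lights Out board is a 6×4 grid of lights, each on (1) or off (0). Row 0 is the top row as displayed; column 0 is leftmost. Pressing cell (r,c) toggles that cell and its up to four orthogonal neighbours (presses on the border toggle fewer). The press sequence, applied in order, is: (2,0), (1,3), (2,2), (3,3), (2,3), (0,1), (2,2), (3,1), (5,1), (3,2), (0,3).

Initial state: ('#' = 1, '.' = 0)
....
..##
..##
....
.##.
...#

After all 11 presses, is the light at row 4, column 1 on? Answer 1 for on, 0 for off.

0) ....
..##
..##
....
.##.
...#
1) ....
#.##
####
#...
.##.
...#
2) ...#
#...
###.
#...
.##.
...#
3) ...#
#.#.
#..#
#.#.
.##.
...#
4) ...#
#.#.
#...
#..#
.###
...#
5) ...#
#.##
#.##
#...
.###
...#
6) ####
####
#.##
#...
.###
...#
7) ####
##.#
##..
#.#.
.###
...#
8) ####
##.#
#...
.#..
..##
...#
9) ####
##.#
#...
.#..
.###
####
10) ####
##.#
#.#.
..##
.#.#
####
11) ##..
##..
#.#.
..##
.#.#
####

1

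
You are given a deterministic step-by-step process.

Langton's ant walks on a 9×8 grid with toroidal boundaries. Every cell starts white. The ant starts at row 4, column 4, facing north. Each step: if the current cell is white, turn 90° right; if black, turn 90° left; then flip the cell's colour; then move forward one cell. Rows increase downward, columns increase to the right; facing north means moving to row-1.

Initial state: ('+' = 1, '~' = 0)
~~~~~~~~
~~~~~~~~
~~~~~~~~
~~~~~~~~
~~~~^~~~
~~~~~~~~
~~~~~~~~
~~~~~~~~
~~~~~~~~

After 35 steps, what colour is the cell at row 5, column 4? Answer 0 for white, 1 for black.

step 0: ~~~~~~~~
~~~~~~~~
~~~~~~~~
~~~~~~~~
~~~~^~~~
~~~~~~~~
~~~~~~~~
~~~~~~~~
~~~~~~~~
step 1: ~~~~~~~~
~~~~~~~~
~~~~~~~~
~~~~~~~~
~~~~+>~~
~~~~~~~~
~~~~~~~~
~~~~~~~~
~~~~~~~~
step 2: ~~~~~~~~
~~~~~~~~
~~~~~~~~
~~~~~~~~
~~~~++~~
~~~~~v~~
~~~~~~~~
~~~~~~~~
~~~~~~~~
step 3: ~~~~~~~~
~~~~~~~~
~~~~~~~~
~~~~~~~~
~~~~++~~
~~~~<+~~
~~~~~~~~
~~~~~~~~
~~~~~~~~
step 4: ~~~~~~~~
~~~~~~~~
~~~~~~~~
~~~~~~~~
~~~~^+~~
~~~~++~~
~~~~~~~~
~~~~~~~~
~~~~~~~~
step 5: ~~~~~~~~
~~~~~~~~
~~~~~~~~
~~~~~~~~
~~~<~+~~
~~~~++~~
~~~~~~~~
~~~~~~~~
~~~~~~~~
step 6: ~~~~~~~~
~~~~~~~~
~~~~~~~~
~~~^~~~~
~~~+~+~~
~~~~++~~
~~~~~~~~
~~~~~~~~
~~~~~~~~
step 7: ~~~~~~~~
~~~~~~~~
~~~~~~~~
~~~+>~~~
~~~+~+~~
~~~~++~~
~~~~~~~~
~~~~~~~~
~~~~~~~~
step 8: ~~~~~~~~
~~~~~~~~
~~~~~~~~
~~~++~~~
~~~+v+~~
~~~~++~~
~~~~~~~~
~~~~~~~~
~~~~~~~~
step 9: ~~~~~~~~
~~~~~~~~
~~~~~~~~
~~~++~~~
~~~<++~~
~~~~++~~
~~~~~~~~
~~~~~~~~
~~~~~~~~
step 10: ~~~~~~~~
~~~~~~~~
~~~~~~~~
~~~++~~~
~~~~++~~
~~~v++~~
~~~~~~~~
~~~~~~~~
~~~~~~~~
step 11: ~~~~~~~~
~~~~~~~~
~~~~~~~~
~~~++~~~
~~~~++~~
~~<+++~~
~~~~~~~~
~~~~~~~~
~~~~~~~~
step 12: ~~~~~~~~
~~~~~~~~
~~~~~~~~
~~~++~~~
~~^~++~~
~~++++~~
~~~~~~~~
~~~~~~~~
~~~~~~~~
step 13: ~~~~~~~~
~~~~~~~~
~~~~~~~~
~~~++~~~
~~+>++~~
~~++++~~
~~~~~~~~
~~~~~~~~
~~~~~~~~
step 14: ~~~~~~~~
~~~~~~~~
~~~~~~~~
~~~++~~~
~~++++~~
~~+v++~~
~~~~~~~~
~~~~~~~~
~~~~~~~~
step 15: ~~~~~~~~
~~~~~~~~
~~~~~~~~
~~~++~~~
~~++++~~
~~+~>+~~
~~~~~~~~
~~~~~~~~
~~~~~~~~
step 16: ~~~~~~~~
~~~~~~~~
~~~~~~~~
~~~++~~~
~~++^+~~
~~+~~+~~
~~~~~~~~
~~~~~~~~
~~~~~~~~
step 17: ~~~~~~~~
~~~~~~~~
~~~~~~~~
~~~++~~~
~~+<~+~~
~~+~~+~~
~~~~~~~~
~~~~~~~~
~~~~~~~~
step 18: ~~~~~~~~
~~~~~~~~
~~~~~~~~
~~~++~~~
~~+~~+~~
~~+v~+~~
~~~~~~~~
~~~~~~~~
~~~~~~~~
step 19: ~~~~~~~~
~~~~~~~~
~~~~~~~~
~~~++~~~
~~+~~+~~
~~<+~+~~
~~~~~~~~
~~~~~~~~
~~~~~~~~
step 20: ~~~~~~~~
~~~~~~~~
~~~~~~~~
~~~++~~~
~~+~~+~~
~~~+~+~~
~~v~~~~~
~~~~~~~~
~~~~~~~~
step 21: ~~~~~~~~
~~~~~~~~
~~~~~~~~
~~~++~~~
~~+~~+~~
~~~+~+~~
~<+~~~~~
~~~~~~~~
~~~~~~~~
step 22: ~~~~~~~~
~~~~~~~~
~~~~~~~~
~~~++~~~
~~+~~+~~
~^~+~+~~
~++~~~~~
~~~~~~~~
~~~~~~~~
step 23: ~~~~~~~~
~~~~~~~~
~~~~~~~~
~~~++~~~
~~+~~+~~
~+>+~+~~
~++~~~~~
~~~~~~~~
~~~~~~~~
step 24: ~~~~~~~~
~~~~~~~~
~~~~~~~~
~~~++~~~
~~+~~+~~
~+++~+~~
~+v~~~~~
~~~~~~~~
~~~~~~~~
step 25: ~~~~~~~~
~~~~~~~~
~~~~~~~~
~~~++~~~
~~+~~+~~
~+++~+~~
~+~>~~~~
~~~~~~~~
~~~~~~~~
step 26: ~~~~~~~~
~~~~~~~~
~~~~~~~~
~~~++~~~
~~+~~+~~
~+++~+~~
~+~+~~~~
~~~v~~~~
~~~~~~~~
step 27: ~~~~~~~~
~~~~~~~~
~~~~~~~~
~~~++~~~
~~+~~+~~
~+++~+~~
~+~+~~~~
~~<+~~~~
~~~~~~~~
step 28: ~~~~~~~~
~~~~~~~~
~~~~~~~~
~~~++~~~
~~+~~+~~
~+++~+~~
~+^+~~~~
~~++~~~~
~~~~~~~~
step 29: ~~~~~~~~
~~~~~~~~
~~~~~~~~
~~~++~~~
~~+~~+~~
~+++~+~~
~++>~~~~
~~++~~~~
~~~~~~~~
step 30: ~~~~~~~~
~~~~~~~~
~~~~~~~~
~~~++~~~
~~+~~+~~
~++^~+~~
~++~~~~~
~~++~~~~
~~~~~~~~
step 31: ~~~~~~~~
~~~~~~~~
~~~~~~~~
~~~++~~~
~~+~~+~~
~+<~~+~~
~++~~~~~
~~++~~~~
~~~~~~~~
step 32: ~~~~~~~~
~~~~~~~~
~~~~~~~~
~~~++~~~
~~+~~+~~
~+~~~+~~
~+v~~~~~
~~++~~~~
~~~~~~~~
step 33: ~~~~~~~~
~~~~~~~~
~~~~~~~~
~~~++~~~
~~+~~+~~
~+~~~+~~
~+~>~~~~
~~++~~~~
~~~~~~~~
step 34: ~~~~~~~~
~~~~~~~~
~~~~~~~~
~~~++~~~
~~+~~+~~
~+~~~+~~
~+~+~~~~
~~+v~~~~
~~~~~~~~
step 35: ~~~~~~~~
~~~~~~~~
~~~~~~~~
~~~++~~~
~~+~~+~~
~+~~~+~~
~+~+~~~~
~~+~>~~~
~~~~~~~~

0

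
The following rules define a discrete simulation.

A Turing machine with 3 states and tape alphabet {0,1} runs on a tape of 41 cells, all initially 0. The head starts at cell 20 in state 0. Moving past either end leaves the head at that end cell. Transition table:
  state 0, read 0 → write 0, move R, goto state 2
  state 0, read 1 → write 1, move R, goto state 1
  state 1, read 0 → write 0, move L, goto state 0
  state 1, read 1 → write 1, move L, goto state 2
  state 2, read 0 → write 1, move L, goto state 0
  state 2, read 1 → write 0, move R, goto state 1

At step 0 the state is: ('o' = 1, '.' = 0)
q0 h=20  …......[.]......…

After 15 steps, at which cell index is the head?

[0] q0 h=20  …......[.]......…
[1] q2 h=21  …......[.]......…
[2] q0 h=20  …......[.]o.....…
[3] q2 h=21  …......[o]......…
[4] q1 h=22  …......[.]......…
[5] q0 h=21  …......[.]......…
[6] q2 h=22  …......[.]......…
[7] q0 h=21  …......[.]o.....…
[8] q2 h=22  …......[o]......…
[9] q1 h=23  …......[.]......…
[10] q0 h=22  …......[.]......…
[11] q2 h=23  …......[.]......…
[12] q0 h=22  …......[.]o.....…
[13] q2 h=23  …......[o]......…
[14] q1 h=24  …......[.]......…
[15] q0 h=23  …......[.]......…

23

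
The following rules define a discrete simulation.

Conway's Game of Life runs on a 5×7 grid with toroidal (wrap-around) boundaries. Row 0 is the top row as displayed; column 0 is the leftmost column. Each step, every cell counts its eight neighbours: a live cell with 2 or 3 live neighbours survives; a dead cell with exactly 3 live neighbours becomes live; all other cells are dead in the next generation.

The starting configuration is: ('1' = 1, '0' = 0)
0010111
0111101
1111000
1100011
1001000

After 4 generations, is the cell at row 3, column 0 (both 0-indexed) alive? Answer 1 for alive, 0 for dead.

0

0) 0010111
0111101
1111000
1100011
1001000
1) 0000001
0000001
0000000
0001100
0011000
2) 0000000
0000000
0000000
0011100
0011100
3) 0001000
0000000
0001000
0010100
0010100
4) 0001000
0000000
0001000
0010100
0010100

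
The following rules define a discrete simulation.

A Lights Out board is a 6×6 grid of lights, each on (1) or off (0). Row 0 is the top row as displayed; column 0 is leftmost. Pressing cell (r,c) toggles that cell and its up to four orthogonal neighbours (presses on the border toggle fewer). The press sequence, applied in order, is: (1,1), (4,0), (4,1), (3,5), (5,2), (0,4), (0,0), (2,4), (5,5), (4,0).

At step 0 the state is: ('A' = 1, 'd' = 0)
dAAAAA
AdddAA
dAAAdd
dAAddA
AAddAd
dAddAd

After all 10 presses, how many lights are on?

gen 0: dAAAAA
AdddAA
dAAAdd
dAAddA
AAddAd
dAddAd
gen 1: ddAAAA
dAAdAA
ddAAdd
dAAddA
AAddAd
dAddAd
gen 2: ddAAAA
dAAdAA
ddAAdd
AAAddA
ddddAd
AAddAd
gen 3: ddAAAA
dAAdAA
ddAAdd
AdAddA
AAAdAd
AdddAd
gen 4: ddAAAA
dAAdAA
ddAAdA
AdAdAd
AAAdAA
AdddAd
gen 5: ddAAAA
dAAdAA
ddAAdA
AdAdAd
AAddAA
AAAAAd
gen 6: ddAddd
dAAddA
ddAAdA
AdAdAd
AAddAA
AAAAAd
gen 7: AAAddd
AAAddA
ddAAdA
AdAdAd
AAddAA
AAAAAd
gen 8: AAAddd
AAAdAA
ddAdAd
AdAddd
AAddAA
AAAAAd
gen 9: AAAddd
AAAdAA
ddAdAd
AdAddd
AAddAd
AAAAdA
gen 10: AAAddd
AAAdAA
ddAdAd
ddAddd
ddddAd
dAAAdA

16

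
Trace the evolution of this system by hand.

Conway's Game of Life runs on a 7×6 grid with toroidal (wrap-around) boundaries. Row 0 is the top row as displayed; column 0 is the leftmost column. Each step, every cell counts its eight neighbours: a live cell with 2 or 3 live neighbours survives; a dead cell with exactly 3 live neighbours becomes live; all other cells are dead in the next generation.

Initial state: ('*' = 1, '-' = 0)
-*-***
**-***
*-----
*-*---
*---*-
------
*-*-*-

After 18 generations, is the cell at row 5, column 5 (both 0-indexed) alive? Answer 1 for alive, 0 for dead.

1

k=0  -*-***
**-***
*-----
*-*---
*---*-
------
*-*-*-
k=1  ------
-*-*--
--***-
*-----
-*---*
-*-*--
***-*-
k=2  *--*--
---**-
-****-
******
-**---
---***
****--
k=3  *----*
-*---*
------
-----*
------
----**
**----
k=4  -----*
-----*
*-----
------
----**
*----*
-*--*-
k=5  *---**
*----*
------
-----*
*---**
*-----
----*-
k=6  *---*-
*---*-
*----*
*---**
*---*-
*---*-
*---*-
k=7  **-**-
**--*-
-*----
-*--*-
**-**-
**-**-
**-**-
k=8  ------
---**-
-**--*
-*-***
------
------
------
k=9  ------
--***-
-*---*
-*-***
----*-
------
------
k=10  ---*--
--***-
-*---*
--**-*
---***
------
------
k=11  --***-
--***-
**---*
--**-*
--**-*
----*-
------
k=12  --*-*-
*-----
**---*
---*-*
--*--*
---**-
----*-
k=13  ---*-*
*-----
-*--**
-**--*
--*--*
---***
----**
k=14  *----*
*-----
-**-**
-***-*
-**--*
*--*--
*-----
k=15  **---*
----*-
----**
-----*
-----*
*-*--*
**----
k=16  -*---*
----*-
----**
*----*
----**
-----*
--*---
k=17  ------
*---*-
*---*-
*-----
----*-
----**
*-----
k=18  -----*
------
**----
------
----*-
----**
-----*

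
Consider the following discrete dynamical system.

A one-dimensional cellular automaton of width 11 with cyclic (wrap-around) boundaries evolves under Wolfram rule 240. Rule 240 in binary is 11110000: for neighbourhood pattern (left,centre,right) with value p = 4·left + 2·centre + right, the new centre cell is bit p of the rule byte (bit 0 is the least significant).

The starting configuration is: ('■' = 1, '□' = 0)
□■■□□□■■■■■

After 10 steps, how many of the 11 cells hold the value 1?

[0] □■■□□□■■■■■
[1] ■□■■□□□■■■■
[2] ■■□■■□□□■■■
[3] ■■■□■■□□□■■
[4] ■■■■□■■□□□■
[5] ■■■■■□■■□□□
[6] □■■■■■□■■□□
[7] □□■■■■■□■■□
[8] □□□■■■■■□■■
[9] ■□□□■■■■■□■
[10] ■■□□□■■■■■□

7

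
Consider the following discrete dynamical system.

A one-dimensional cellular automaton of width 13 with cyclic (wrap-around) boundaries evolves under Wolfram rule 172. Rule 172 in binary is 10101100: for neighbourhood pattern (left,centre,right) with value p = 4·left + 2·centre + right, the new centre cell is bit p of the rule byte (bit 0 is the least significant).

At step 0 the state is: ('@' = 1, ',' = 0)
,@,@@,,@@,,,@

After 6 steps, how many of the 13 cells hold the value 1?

2

t=0: ,@,@@,,@@,,,@
t=1: @@@@,,,@,,,,@
t=2: @@@,,,,@,,,,@
t=3: @@,,,,,@,,,,@
t=4: @,,,,,,@,,,,@
t=5: ,,,,,,,@,,,,@
t=6: ,,,,,,,@,,,,@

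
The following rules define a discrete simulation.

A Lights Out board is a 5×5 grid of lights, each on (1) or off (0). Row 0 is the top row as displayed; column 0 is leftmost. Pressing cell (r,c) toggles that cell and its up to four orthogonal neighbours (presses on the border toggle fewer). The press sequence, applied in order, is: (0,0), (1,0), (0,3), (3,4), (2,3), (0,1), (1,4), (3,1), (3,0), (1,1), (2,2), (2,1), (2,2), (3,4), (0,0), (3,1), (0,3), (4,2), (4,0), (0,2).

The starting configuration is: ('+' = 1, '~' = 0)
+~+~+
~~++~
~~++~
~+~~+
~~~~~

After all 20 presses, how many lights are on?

[0] +~+~+
~~++~
~~++~
~+~~+
~~~~~
[1] ~++~+
+~++~
~~++~
~+~~+
~~~~~
[2] +++~+
~+++~
+~++~
~+~~+
~~~~~
[3] ++~+~
~++~~
+~++~
~+~~+
~~~~~
[4] ++~+~
~++~~
+~+++
~+~+~
~~~~+
[5] ++~+~
~+++~
+~~~~
~+~~~
~~~~+
[6] ~~++~
~~++~
+~~~~
~+~~~
~~~~+
[7] ~~+++
~~+~+
+~~~+
~+~~~
~~~~+
[8] ~~+++
~~+~+
++~~+
+~+~~
~+~~+
[9] ~~+++
~~+~+
~+~~+
~++~~
++~~+
[10] ~++++
++~~+
~~~~+
~++~~
++~~+
[11] ~++++
+++~+
~++++
~+~~~
++~~+
[12] ~++++
+~+~+
+~~++
~~~~~
++~~+
[13] ~++++
+~~~+
+++~+
~~+~~
++~~+
[14] ~++++
+~~~+
+++~~
~~+++
++~~~
[15] +~+++
~~~~+
+++~~
~~+++
++~~~
[16] +~+++
~~~~+
+~+~~
++~++
+~~~~
[17] +~~~~
~~~++
+~+~~
++~++
+~~~~
[18] +~~~~
~~~++
+~+~~
+++++
++++~
[19] +~~~~
~~~++
+~+~~
~++++
~~++~
[20] ++++~
~~+++
+~+~~
~++++
~~++~

15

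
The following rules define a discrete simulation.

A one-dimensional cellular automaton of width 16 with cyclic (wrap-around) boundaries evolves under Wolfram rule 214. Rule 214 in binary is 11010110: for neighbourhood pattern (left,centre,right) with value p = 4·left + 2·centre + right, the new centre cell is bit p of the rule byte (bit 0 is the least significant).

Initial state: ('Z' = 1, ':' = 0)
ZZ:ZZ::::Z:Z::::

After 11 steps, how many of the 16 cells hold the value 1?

[0] ZZ:ZZ::::Z:Z::::
[1] :Z::ZZ::ZZ:ZZ::Z
[2] :ZZZ:ZZZ:Z::ZZZZ
[3] ::ZZ::ZZ:ZZZ:ZZZ
[4] ZZ:ZZZ:Z::ZZ::ZZ
[5] ZZ::ZZ:ZZZ:ZZZ:Z
[6] ZZZZ:Z::ZZ::ZZ::
[7] :ZZZ:ZZZ:ZZZ:ZZZ
[8] ::ZZ::ZZ::ZZ::ZZ
[9] ZZ:ZZZ:ZZZ:ZZZ:Z
[10] ZZ::ZZ::ZZ::ZZ::
[11] :ZZZ:ZZZ:ZZZ:ZZZ

12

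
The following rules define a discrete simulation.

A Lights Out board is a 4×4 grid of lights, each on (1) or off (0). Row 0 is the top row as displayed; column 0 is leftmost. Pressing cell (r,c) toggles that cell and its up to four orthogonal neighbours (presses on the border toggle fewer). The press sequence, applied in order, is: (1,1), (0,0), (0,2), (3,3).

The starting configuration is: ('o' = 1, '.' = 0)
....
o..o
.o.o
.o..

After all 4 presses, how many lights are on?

0) ....
o..o
.o.o
.o..
1) .o..
.ooo
...o
.o..
2) o...
oooo
...o
.o..
3) oooo
oo.o
...o
.o..
4) oooo
oo.o
....
.ooo

10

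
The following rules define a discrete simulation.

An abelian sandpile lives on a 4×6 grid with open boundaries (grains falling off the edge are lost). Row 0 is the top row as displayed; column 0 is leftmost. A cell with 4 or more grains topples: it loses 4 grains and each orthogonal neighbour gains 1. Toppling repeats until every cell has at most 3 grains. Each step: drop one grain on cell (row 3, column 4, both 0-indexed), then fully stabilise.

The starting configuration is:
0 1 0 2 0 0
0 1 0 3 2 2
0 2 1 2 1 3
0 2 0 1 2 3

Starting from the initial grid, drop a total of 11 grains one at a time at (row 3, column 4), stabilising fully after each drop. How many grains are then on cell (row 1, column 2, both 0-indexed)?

1

0) 0 1 0 2 0 0
0 1 0 3 2 2
0 2 1 2 1 3
0 2 0 1 2 3
1) 0 1 0 2 0 0
0 1 0 3 2 2
0 2 1 2 1 3
0 2 0 1 3 3
2) 0 1 0 2 0 0
0 1 0 3 2 3
0 2 1 2 3 0
0 2 0 2 1 1
3) 0 1 0 2 0 0
0 1 0 3 2 3
0 2 1 2 3 0
0 2 0 2 2 1
4) 0 1 0 2 0 0
0 1 0 3 2 3
0 2 1 2 3 0
0 2 0 2 3 1
5) 0 1 0 2 0 0
0 1 0 3 3 3
0 2 1 3 0 1
0 2 0 3 1 2
6) 0 1 0 2 0 0
0 1 0 3 3 3
0 2 1 3 0 1
0 2 0 3 2 2
7) 0 1 0 2 0 0
0 1 0 3 3 3
0 2 1 3 0 1
0 2 0 3 3 2
8) 0 1 0 3 1 1
0 1 1 1 1 0
0 2 2 1 3 2
0 2 1 1 1 3
9) 0 1 0 3 1 1
0 1 1 1 1 0
0 2 2 1 3 2
0 2 1 1 2 3
10) 0 1 0 3 1 1
0 1 1 1 1 0
0 2 2 1 3 2
0 2 1 1 3 3
11) 0 1 0 3 1 1
0 1 1 1 2 1
0 2 2 2 1 0
0 2 1 2 2 1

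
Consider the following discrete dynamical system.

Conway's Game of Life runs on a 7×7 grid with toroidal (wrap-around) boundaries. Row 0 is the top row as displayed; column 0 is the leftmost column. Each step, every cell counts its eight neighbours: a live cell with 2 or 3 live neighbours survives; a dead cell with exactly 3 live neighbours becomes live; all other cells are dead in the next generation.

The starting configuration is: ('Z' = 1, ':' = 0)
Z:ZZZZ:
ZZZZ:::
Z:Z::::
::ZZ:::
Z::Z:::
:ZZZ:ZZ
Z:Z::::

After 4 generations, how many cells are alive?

12

k=0  Z:ZZZZ:
ZZZZ:::
Z:Z::::
::ZZ:::
Z::Z:::
:ZZZ:ZZ
Z:Z::::
k=1  Z:::Z::
Z::::::
Z::::::
::ZZ:::
Z:::::Z
:::ZZ:Z
Z::::::
k=2  ZZ::::Z
ZZ::::Z
:Z:::::
ZZ::::Z
Z:Z:ZZZ
:::::ZZ
Z::ZZZZ
k=3  ::Z:Z::
::Z:::Z
::Z::::
::Z::::
::::Z::
:Z:::::
:Z::Z::
k=4  :ZZ::Z:
:ZZ::::
:ZZZ:::
:::Z:::
:::::::
:::::::
:ZZZ:::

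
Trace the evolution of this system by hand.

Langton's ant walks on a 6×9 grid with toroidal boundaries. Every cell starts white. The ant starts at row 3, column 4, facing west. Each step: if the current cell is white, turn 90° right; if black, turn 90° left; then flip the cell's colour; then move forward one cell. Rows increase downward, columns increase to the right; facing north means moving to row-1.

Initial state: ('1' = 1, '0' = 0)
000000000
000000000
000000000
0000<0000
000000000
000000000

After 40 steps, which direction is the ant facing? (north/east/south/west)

west

k=0  000000000
000000000
000000000
0000<0000
000000000
000000000
k=1  000000000
000000000
0000^0000
000010000
000000000
000000000
k=2  000000000
000000000
00001>000
000010000
000000000
000000000
k=3  000000000
000000000
000011000
00001v000
000000000
000000000
k=4  000000000
000000000
000011000
0000<1000
000000000
000000000
k=5  000000000
000000000
000011000
000001000
0000v0000
000000000
k=6  000000000
000000000
000011000
000001000
000<10000
000000000
k=7  000000000
000000000
000011000
000^01000
000110000
000000000
k=8  000000000
000000000
000011000
0001>1000
000110000
000000000
k=9  000000000
000000000
000011000
000111000
0001v0000
000000000
k=10  000000000
000000000
000011000
000111000
00010>000
000000000
k=11  000000000
000000000
000011000
000111000
000101000
00000v000
k=12  000000000
000000000
000011000
000111000
000101000
0000<1000
k=13  000000000
000000000
000011000
000111000
0001^1000
000011000
k=14  000000000
000000000
000011000
000111000
00011>000
000011000
k=15  000000000
000000000
000011000
00011^000
000110000
000011000
k=16  000000000
000000000
000011000
0001<0000
000110000
000011000
k=17  000000000
000000000
000011000
000100000
0001v0000
000011000
k=18  000000000
000000000
000011000
000100000
00010>000
000011000
k=19  000000000
000000000
000011000
000100000
000101000
00001v000
k=20  000000000
000000000
000011000
000100000
000101000
000010>00
k=21  000000v00
000000000
000011000
000100000
000101000
000010100
k=22  00000<100
000000000
000011000
000100000
000101000
000010100
k=23  000001100
000000000
000011000
000100000
000101000
00001^100
k=24  000001100
000000000
000011000
000100000
000101000
000011>00
k=25  000001100
000000000
000011000
000100000
000101^00
000011000
k=26  000001100
000000000
000011000
000100000
0001011>0
000011000
k=27  000001100
000000000
000011000
000100000
000101110
0000110v0
k=28  000001100
000000000
000011000
000100000
000101110
000011<10
k=29  000001100
000000000
000011000
000100000
000101^10
000011110
k=30  000001100
000000000
000011000
000100000
00010<010
000011110
k=31  000001100
000000000
000011000
000100000
000100010
00001v110
k=32  000001100
000000000
000011000
000100000
000100010
000010>10
k=33  000001100
000000000
000011000
000100000
000100^10
000010010
k=34  000001100
000000000
000011000
000100000
0001001>0
000010010
k=35  000001100
000000000
000011000
0001000^0
000100100
000010010
k=36  000001100
000000000
000011000
00010001>
000100100
000010010
k=37  000001100
000000000
000011000
000100011
00010010v
000010010
k=38  000001100
000000000
000011000
000100011
0001001<1
000010010
k=39  000001100
000000000
000011000
0001000^1
000100111
000010010
k=40  000001100
000000000
000011000
000100<01
000100111
000010010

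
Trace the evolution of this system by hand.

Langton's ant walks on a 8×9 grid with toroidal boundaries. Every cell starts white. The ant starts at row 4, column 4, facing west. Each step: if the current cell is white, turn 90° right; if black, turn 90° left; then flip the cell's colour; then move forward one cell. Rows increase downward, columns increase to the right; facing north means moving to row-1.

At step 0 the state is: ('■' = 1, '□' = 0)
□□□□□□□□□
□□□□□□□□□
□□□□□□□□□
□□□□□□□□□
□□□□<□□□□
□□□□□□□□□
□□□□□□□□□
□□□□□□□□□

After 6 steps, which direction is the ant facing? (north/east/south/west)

west

0) □□□□□□□□□
□□□□□□□□□
□□□□□□□□□
□□□□□□□□□
□□□□<□□□□
□□□□□□□□□
□□□□□□□□□
□□□□□□□□□
1) □□□□□□□□□
□□□□□□□□□
□□□□□□□□□
□□□□^□□□□
□□□□■□□□□
□□□□□□□□□
□□□□□□□□□
□□□□□□□□□
2) □□□□□□□□□
□□□□□□□□□
□□□□□□□□□
□□□□■>□□□
□□□□■□□□□
□□□□□□□□□
□□□□□□□□□
□□□□□□□□□
3) □□□□□□□□□
□□□□□□□□□
□□□□□□□□□
□□□□■■□□□
□□□□■v□□□
□□□□□□□□□
□□□□□□□□□
□□□□□□□□□
4) □□□□□□□□□
□□□□□□□□□
□□□□□□□□□
□□□□■■□□□
□□□□<■□□□
□□□□□□□□□
□□□□□□□□□
□□□□□□□□□
5) □□□□□□□□□
□□□□□□□□□
□□□□□□□□□
□□□□■■□□□
□□□□□■□□□
□□□□v□□□□
□□□□□□□□□
□□□□□□□□□
6) □□□□□□□□□
□□□□□□□□□
□□□□□□□□□
□□□□■■□□□
□□□□□■□□□
□□□<■□□□□
□□□□□□□□□
□□□□□□□□□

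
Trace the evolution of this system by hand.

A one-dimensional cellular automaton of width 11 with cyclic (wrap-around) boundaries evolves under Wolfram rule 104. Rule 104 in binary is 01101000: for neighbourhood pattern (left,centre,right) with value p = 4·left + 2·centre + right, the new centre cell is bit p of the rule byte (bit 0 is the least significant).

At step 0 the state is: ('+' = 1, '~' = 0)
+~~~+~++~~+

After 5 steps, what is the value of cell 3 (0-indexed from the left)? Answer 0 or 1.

gen 0: +~~~+~++~~+
gen 1: +~~~~+++~~+
gen 2: +~~~~+~+~~+
gen 3: +~~~~~+~~~+
gen 4: +~~~~~~~~~+
gen 5: +~~~~~~~~~+

0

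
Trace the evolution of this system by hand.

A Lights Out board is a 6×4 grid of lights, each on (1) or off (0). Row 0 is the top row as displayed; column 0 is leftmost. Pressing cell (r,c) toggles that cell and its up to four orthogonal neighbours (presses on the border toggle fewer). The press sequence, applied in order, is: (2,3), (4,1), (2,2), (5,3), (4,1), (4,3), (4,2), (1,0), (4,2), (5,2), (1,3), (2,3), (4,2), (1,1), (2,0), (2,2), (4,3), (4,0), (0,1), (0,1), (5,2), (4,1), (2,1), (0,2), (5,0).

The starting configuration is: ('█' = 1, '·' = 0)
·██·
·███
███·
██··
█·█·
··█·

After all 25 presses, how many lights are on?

11

[0] ·██·
·███
███·
██··
█·█·
··█·
[1] ·██·
·██·
██·█
██·█
█·█·
··█·
[2] ·██·
·██·
██·█
█··█
·█··
·██·
[3] ·██·
·█··
█·█·
█·██
·█··
·██·
[4] ·██·
·█··
█·█·
█·██
·█·█
·█·█
[5] ·██·
·█··
█·█·
████
█·██
···█
[6] ·██·
·█··
█·█·
███·
█···
····
[7] ·██·
·█··
█·█·
██··
████
··█·
[8] ███·
█···
··█·
██··
████
··█·
[9] ███·
█···
··█·
███·
█···
····
[10] ███·
█···
··█·
███·
█·█·
·███
[11] ████
█·██
··██
███·
█·█·
·███
[12] ████
█·█·
····
████
█·█·
·███
[13] ████
█·█·
····
██·█
██·█
·█·█
[14] █·██
·█··
·█··
██·█
██·█
·█·█
[15] █·██
██··
█···
·█·█
██·█
·█·█
[16] █·██
███·
████
·███
██·█
·█·█
[17] █·██
███·
████
·██·
███·
·█··
[18] █·██
███·
████
███·
··█·
██··
[19] ·█·█
█·█·
████
███·
··█·
██··
[20] █·██
███·
████
███·
··█·
██··
[21] █·██
███·
████
███·
····
█·██
[22] █·██
███·
████
█·█·
███·
████
[23] █·██
█·█·
···█
███·
███·
████
[24] ██··
█···
···█
███·
███·
████
[25] ██··
█···
···█
███·
·██·
··██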